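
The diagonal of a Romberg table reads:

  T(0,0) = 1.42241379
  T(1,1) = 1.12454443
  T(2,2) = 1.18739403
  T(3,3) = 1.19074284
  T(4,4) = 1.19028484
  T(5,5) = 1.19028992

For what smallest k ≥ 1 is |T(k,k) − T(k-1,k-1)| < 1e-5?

|T(1,1) − T(0,0)| = 0.29786936 ≥ 1e-5
|T(2,2) − T(1,1)| = 0.06284960 ≥ 1e-5
|T(3,3) − T(2,2)| = 0.00334881 ≥ 1e-5
|T(4,4) − T(3,3)| = 0.00045800 ≥ 1e-5
|T(5,5) − T(4,4)| = 0.00000508 < 1e-5

k = 5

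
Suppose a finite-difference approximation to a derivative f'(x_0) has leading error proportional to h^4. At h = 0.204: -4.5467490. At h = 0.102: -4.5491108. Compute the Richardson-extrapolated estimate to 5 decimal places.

Extrapolated value = (16·A(h/2) − A(h)) / (16 − 1)
= (16·(-4.5491108) − (-4.5467490)) / 15
= -68.2390238 / 15 = -4.5492683

-4.54927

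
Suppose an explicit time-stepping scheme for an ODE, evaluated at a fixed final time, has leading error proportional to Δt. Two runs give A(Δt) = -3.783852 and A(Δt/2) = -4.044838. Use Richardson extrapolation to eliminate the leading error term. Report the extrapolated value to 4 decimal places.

The leading error scales as Δt; refining by a factor of 2 reduces it by 2^1 = 2.
Extrapolated value = (2·A(Δt/2) − A(Δt)) / (2 − 1)
= (2·(-4.044838) − (-3.783852)) / 1
= -4.305824 / 1 = -4.305824

-4.3058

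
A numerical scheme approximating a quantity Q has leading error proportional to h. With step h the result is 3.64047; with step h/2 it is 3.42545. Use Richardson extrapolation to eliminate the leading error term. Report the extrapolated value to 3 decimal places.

3.210

The leading error scales as h; refining by a factor of 2 reduces it by 2^1 = 2.
Extrapolated value = (2·A(h/2) − A(h)) / (2 − 1)
= (2·3.42545 − 3.64047) / 1
= 3.21043 / 1 = 3.21043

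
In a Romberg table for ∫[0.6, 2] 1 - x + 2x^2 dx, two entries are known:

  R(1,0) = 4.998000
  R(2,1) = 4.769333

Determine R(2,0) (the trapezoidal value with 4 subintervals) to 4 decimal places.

4.8265

From R(2,1) = (4·R(2,0) − R(1,0))/3, solve for R(2,0):
4·R(2,0) = 3·4.769333 + 4.998000 = 19.305999
R(2,0) = 4.826500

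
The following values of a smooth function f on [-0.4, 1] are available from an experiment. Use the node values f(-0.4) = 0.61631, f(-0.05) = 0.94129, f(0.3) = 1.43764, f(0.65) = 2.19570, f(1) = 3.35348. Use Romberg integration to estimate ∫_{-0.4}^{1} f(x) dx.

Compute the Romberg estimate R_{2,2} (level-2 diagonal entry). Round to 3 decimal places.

R_{0,0} (trapezoid, 1 panel, h=1.4000): 2.77885
R_{1,0} (trapezoid, 2 panels, h=0.7000): 2.39577
R_{2,0} (trapezoid, 4 panels, h=0.3500): 2.29583
R_{1,1} = 2.39577 + (2.39577 − 2.77885)/3 = 2.26808
R_{2,1} = 2.29583 + (2.29583 − 2.39577)/3 = 2.26252
R_{2,2} = 2.26252 + (2.26252 − 2.26808)/15 = 2.26215

2.262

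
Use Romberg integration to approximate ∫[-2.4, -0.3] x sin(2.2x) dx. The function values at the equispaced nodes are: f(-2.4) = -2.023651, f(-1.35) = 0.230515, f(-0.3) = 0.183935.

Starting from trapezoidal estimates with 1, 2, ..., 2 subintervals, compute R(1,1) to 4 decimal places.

R(0,0) (trapezoid, 1 panel, h=2.1000): -1.931702
R(1,0) (trapezoid, 2 panels, h=1.0500): -0.723810
R(1,1) = -0.723810 + (-0.723810 − (-1.931702))/3 = -0.321179

-0.3212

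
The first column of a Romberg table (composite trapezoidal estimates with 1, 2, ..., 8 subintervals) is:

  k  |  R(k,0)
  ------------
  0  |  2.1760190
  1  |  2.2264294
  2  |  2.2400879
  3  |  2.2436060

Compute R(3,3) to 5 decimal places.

Richardson extrapolation on the trapezoidal column (denominator 4−1=3):
R(1,1) = (4·2.2264294 − 2.1760190) / 3 = 2.2432329
R(2,1) = (4·2.2400879 − 2.2264294) / 3 = 2.2446407
R(3,1) = (4·2.2436060 − 2.2400879) / 3 = 2.2447787
R(2,2) = 2.2446407 + (2.2446407 − 2.2432329)/15 = 2.2447346
R(3,2) = 2.2447787 + (2.2447787 − 2.2446407)/15 = 2.2447879
R(3,3) = (64·2.2447879 − 2.2447346) / 63 = 2.2447887

2.24479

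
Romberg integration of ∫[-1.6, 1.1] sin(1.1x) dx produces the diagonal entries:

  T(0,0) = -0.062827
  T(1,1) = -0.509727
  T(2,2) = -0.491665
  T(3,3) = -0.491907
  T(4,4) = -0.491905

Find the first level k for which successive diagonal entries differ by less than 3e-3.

|T(1,1) − T(0,0)| = 0.446900 ≥ 3e-3
|T(2,2) − T(1,1)| = 0.018062 ≥ 3e-3
|T(3,3) − T(2,2)| = 0.000242 < 3e-3

k = 3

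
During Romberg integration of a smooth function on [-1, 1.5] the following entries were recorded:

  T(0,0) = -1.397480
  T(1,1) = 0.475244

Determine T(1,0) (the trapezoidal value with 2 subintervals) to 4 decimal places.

0.0071

From T(1,1) = (4·T(1,0) − T(0,0))/3, solve for T(1,0):
4·T(1,0) = 3·0.475244 + (-1.397480) = 0.028252
T(1,0) = 0.007063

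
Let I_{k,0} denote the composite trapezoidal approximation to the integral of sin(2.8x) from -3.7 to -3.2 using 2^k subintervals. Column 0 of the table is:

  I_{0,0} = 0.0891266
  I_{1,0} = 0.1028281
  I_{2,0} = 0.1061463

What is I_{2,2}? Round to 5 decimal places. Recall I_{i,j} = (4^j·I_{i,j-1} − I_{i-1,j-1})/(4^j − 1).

Richardson extrapolation on the trapezoidal column (denominator 4−1=3):
I_{1,1} = (4·0.1028281 − 0.0891266) / 3 = 0.1073953
I_{2,1} = (4·0.1061463 − 0.1028281) / 3 = 0.1072524
I_{2,2} = (16·0.1072524 − 0.1073953) / 15 = 0.1072429

0.10724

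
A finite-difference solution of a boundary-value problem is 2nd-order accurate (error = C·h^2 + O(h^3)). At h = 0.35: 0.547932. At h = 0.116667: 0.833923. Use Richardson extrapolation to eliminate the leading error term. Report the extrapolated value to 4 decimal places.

0.8697

The leading error scales as h^2; refining by a factor of 3 reduces it by 3^2 = 9.
Extrapolated value = (9·A(h/3) − A(h)) / (9 − 1)
= (9·0.833923 − 0.547932) / 8
= 6.957375 / 8 = 0.869672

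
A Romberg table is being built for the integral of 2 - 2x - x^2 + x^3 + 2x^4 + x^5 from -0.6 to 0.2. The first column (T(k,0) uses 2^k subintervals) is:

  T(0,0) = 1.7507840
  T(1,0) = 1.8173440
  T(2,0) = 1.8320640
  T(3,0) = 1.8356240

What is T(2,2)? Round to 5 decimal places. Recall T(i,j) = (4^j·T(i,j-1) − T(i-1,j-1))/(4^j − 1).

T(1,1) = (4·1.8173440 − 1.7507840) / 3 = 1.8395307
T(2,1) = 1.8320640 + (1.8320640 − 1.8173440)/3 = 1.8369707
T(2,2) = (16·1.8369707 − 1.8395307) / 15 = 1.8368000
(Column j=1 coincides with Simpson's rule on the same nodes.)

1.83680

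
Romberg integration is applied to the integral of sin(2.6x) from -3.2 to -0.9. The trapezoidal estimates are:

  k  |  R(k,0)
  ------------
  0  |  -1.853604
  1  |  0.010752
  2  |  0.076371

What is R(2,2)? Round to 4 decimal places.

0.0626

Richardson extrapolation on the trapezoidal column (denominator 4−1=3):
R(1,1) = 0.010752 + (0.010752 − (-1.853604))/3 = 0.632204
R(2,1) = 0.076371 + (0.076371 − 0.010752)/3 = 0.098244
R(2,2) = (16·0.098244 − 0.632204) / 15 = 0.062647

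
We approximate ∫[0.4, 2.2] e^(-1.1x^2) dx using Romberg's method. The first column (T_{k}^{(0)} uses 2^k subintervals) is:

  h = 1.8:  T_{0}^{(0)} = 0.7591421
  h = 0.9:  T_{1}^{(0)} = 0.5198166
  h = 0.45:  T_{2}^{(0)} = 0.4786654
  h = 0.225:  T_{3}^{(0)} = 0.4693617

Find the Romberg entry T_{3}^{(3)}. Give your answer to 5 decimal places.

T_{1}^{(1)} = (4·0.5198166 − 0.7591421) / 3 = 0.4400414
T_{2}^{(1)} = 0.4786654 + (0.4786654 − 0.5198166)/3 = 0.4649483
T_{3}^{(1)} = 0.4693617 + (0.4693617 − 0.4786654)/3 = 0.4662605
T_{2}^{(2)} = (16·0.4649483 − 0.4400414) / 15 = 0.4666088
T_{3}^{(2)} = 0.4662605 + (0.4662605 − 0.4649483)/15 = 0.4663480
T_{3}^{(3)} = (64·0.4663480 − 0.4666088) / 63 = 0.4663439
(Column j=1 coincides with Simpson's rule on the same nodes.)

0.46634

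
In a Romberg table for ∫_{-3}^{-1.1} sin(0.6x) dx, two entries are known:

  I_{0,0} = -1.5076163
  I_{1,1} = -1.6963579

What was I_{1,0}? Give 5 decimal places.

From I_{1,1} = (4·I_{1,0} − I_{0,0})/3, solve for I_{1,0}:
4·I_{1,0} = 3·(-1.6963579) + (-1.5076163) = -6.5966900
I_{1,0} = -1.6491725

-1.64917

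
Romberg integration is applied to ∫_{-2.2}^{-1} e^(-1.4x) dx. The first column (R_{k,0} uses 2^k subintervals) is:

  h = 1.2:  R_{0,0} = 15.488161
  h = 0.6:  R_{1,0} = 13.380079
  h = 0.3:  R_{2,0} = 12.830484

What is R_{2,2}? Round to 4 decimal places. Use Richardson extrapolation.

Richardson extrapolation on the trapezoidal column (denominator 4−1=3):
R_{1,1} = (4·13.380079 − 15.488161) / 3 = 12.677385
R_{2,1} = (4·12.830484 − 13.380079) / 3 = 12.647286
R_{2,2} = (16·12.647286 − 12.677385) / 15 = 12.645279

12.6453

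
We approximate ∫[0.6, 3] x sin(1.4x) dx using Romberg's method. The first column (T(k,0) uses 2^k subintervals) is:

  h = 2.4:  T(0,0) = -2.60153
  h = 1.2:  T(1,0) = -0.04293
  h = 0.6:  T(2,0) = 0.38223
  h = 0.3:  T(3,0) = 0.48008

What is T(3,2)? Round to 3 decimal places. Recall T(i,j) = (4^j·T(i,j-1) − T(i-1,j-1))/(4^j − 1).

Richardson extrapolation on the trapezoidal column (denominator 4−1=3):
T(2,1) = (4·0.38223 − (-0.04293)) / 3 = 0.52395
T(3,1) = 0.48008 + (0.48008 − 0.38223)/3 = 0.51270
T(3,2) = 0.51270 + (0.51270 − 0.52395)/15 = 0.51195
(Column j=1 coincides with Simpson's rule on the same nodes.)

0.512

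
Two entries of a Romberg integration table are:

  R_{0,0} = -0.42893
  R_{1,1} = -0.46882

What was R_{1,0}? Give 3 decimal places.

From R_{1,1} = (4·R_{1,0} − R_{0,0})/3, solve for R_{1,0}:
4·R_{1,0} = 3·(-0.46882) + (-0.42893) = -1.83539
R_{1,0} = -0.45885

-0.459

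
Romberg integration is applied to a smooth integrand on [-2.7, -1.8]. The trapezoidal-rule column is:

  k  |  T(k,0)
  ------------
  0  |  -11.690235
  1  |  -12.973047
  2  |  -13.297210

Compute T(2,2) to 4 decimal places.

Richardson extrapolation on the trapezoidal column (denominator 4−1=3):
T(1,1) = -12.973047 + (-12.973047 − (-11.690235))/3 = -13.400651
T(2,1) = (4·(-13.297210) − (-12.973047)) / 3 = -13.405264
T(2,2) = (16·(-13.405264) − (-13.400651)) / 15 = -13.405572

-13.4056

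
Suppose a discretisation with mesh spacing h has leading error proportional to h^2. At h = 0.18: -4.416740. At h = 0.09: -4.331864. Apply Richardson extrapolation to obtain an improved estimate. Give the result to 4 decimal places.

-4.3036

Extrapolated value = (4·A(h/2) − A(h)) / (4 − 1)
= (4·(-4.331864) − (-4.416740)) / 3
= -12.910716 / 3 = -4.303572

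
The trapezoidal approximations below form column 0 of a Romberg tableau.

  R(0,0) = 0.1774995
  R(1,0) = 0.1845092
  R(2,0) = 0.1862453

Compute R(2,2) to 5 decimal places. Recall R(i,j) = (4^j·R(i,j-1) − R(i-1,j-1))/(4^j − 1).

R(1,1) = (4·0.1845092 − 0.1774995) / 3 = 0.1868458
R(2,1) = 0.1862453 + (0.1862453 − 0.1845092)/3 = 0.1868240
R(2,2) = (16·0.1868240 − 0.1868458) / 15 = 0.1868225

0.18682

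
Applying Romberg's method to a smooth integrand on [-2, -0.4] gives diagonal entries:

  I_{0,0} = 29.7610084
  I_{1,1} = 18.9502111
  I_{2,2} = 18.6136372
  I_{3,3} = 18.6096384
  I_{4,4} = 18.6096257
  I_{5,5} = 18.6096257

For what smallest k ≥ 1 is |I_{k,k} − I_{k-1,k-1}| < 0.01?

k = 3

|I_{1,1} − I_{0,0}| = 10.8107973 ≥ 0.01
|I_{2,2} − I_{1,1}| = 0.3365739 ≥ 0.01
|I_{3,3} − I_{2,2}| = 0.0039988 < 0.01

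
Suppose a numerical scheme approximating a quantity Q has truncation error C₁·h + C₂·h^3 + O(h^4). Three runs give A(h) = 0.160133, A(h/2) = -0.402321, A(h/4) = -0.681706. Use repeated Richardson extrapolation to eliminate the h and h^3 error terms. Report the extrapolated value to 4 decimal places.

First eliminate the h term (factor 2^1 = 2):
  B₁ = (2·(-0.402321) − 0.160133)/1 = -0.964775
  B₂ = (2·(-0.681706) − (-0.402321))/1 = -0.961091
Then eliminate the h^3 term (factor 2^3 = 8):
  (8·(-0.961091) − (-0.964775))/7 = -0.960565

-0.9606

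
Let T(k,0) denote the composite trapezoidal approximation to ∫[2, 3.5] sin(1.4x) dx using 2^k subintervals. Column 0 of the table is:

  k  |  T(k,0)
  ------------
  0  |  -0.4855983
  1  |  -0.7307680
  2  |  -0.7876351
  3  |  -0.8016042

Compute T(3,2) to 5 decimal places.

-0.80624

T(2,1) = (4·(-0.7876351) − (-0.7307680)) / 3 = -0.8065908
T(3,1) = -0.8016042 + (-0.8016042 − (-0.7876351))/3 = -0.8062606
T(3,2) = -0.8062606 + (-0.8062606 − (-0.8065908))/15 = -0.8062386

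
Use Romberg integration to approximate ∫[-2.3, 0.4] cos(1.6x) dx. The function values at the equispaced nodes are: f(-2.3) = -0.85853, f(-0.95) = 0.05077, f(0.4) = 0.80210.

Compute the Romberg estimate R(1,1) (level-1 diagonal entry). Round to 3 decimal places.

0.066

R(0,0) (trapezoid, 1 panel, h=2.7000): -0.07618
R(1,0) (trapezoid, 2 panels, h=1.3500): 0.03045
R(1,1) = 0.03045 + (0.03045 − (-0.07618))/3 = 0.06599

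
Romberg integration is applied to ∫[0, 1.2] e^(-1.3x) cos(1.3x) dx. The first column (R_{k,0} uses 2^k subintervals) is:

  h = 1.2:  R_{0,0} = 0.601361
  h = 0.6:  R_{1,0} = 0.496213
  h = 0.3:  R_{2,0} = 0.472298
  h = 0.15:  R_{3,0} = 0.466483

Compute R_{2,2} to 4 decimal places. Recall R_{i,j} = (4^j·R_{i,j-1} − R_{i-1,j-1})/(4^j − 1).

Richardson extrapolation on the trapezoidal column (denominator 4−1=3):
R_{1,1} = 0.496213 + (0.496213 − 0.601361)/3 = 0.461164
R_{2,1} = (4·0.472298 − 0.496213) / 3 = 0.464326
R_{2,2} = (16·0.464326 − 0.461164) / 15 = 0.464537

0.4645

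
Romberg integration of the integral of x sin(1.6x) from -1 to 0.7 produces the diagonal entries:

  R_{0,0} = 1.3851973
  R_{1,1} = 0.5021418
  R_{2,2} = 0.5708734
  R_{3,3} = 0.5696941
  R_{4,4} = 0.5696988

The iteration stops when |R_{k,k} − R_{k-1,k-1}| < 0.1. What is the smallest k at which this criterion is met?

k = 2

|R_{1,1} − R_{0,0}| = 0.8830555 ≥ 0.1
|R_{2,2} − R_{1,1}| = 0.0687316 < 0.1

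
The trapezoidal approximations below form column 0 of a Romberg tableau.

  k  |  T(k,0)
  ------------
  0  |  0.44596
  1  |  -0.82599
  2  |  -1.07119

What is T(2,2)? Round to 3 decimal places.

-1.146

T(1,1) = -0.82599 + (-0.82599 − 0.44596)/3 = -1.24997
T(2,1) = -1.07119 + (-1.07119 − (-0.82599))/3 = -1.15292
T(2,2) = -1.15292 + (-1.15292 − (-1.24997))/15 = -1.14645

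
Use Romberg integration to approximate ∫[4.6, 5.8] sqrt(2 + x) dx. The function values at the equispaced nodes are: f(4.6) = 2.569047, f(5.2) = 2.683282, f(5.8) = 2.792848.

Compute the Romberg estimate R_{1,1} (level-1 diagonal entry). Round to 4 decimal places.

3.2190

R_{0,0} (trapezoid, 1 panel, h=1.2000): 3.217137
R_{1,0} (trapezoid, 2 panels, h=0.6000): 3.218538
R_{1,1} = 3.218538 + (3.218538 − 3.217137)/3 = 3.219005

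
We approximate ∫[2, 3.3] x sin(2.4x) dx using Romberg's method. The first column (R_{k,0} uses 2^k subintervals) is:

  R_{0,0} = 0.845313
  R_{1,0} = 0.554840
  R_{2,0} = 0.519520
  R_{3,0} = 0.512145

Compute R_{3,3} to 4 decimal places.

0.5098

R_{1,1} = (4·0.554840 − 0.845313) / 3 = 0.458016
R_{2,1} = 0.519520 + (0.519520 − 0.554840)/3 = 0.507747
R_{3,1} = (4·0.512145 − 0.519520) / 3 = 0.509687
R_{2,2} = (16·0.507747 − 0.458016) / 15 = 0.511062
R_{3,2} = (16·0.509687 − 0.507747) / 15 = 0.509816
R_{3,3} = 0.509816 + (0.509816 − 0.511062)/63 = 0.509796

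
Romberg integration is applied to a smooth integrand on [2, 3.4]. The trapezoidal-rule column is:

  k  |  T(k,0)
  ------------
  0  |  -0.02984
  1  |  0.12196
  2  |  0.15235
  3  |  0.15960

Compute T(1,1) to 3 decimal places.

T(1,1) = 0.12196 + (0.12196 − (-0.02984))/3 = 0.17256
(Column j=1 coincides with Simpson's rule on the same nodes.)

0.173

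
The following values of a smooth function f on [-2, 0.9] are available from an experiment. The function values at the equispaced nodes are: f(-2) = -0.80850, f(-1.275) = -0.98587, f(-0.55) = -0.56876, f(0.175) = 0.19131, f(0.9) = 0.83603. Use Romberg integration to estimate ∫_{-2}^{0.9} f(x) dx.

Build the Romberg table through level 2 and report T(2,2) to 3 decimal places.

-1.033

T(0,0) (trapezoid, 1 panel, h=2.9000): 0.03992
T(1,0) (trapezoid, 2 panels, h=1.4500): -0.80474
T(2,0) (trapezoid, 4 panels, h=0.7250): -0.97843
T(1,1) = -0.80474 + (-0.80474 − 0.03992)/3 = -1.08629
T(2,1) = -0.97843 + (-0.97843 − (-0.80474))/3 = -1.03633
T(2,2) = -1.03633 + (-1.03633 − (-1.08629))/15 = -1.03300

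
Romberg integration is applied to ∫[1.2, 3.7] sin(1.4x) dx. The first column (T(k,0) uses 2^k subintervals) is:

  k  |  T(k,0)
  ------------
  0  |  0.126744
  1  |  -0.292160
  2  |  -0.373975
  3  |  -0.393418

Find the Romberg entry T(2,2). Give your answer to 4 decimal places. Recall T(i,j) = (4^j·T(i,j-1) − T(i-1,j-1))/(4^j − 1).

T(1,1) = -0.292160 + (-0.292160 − 0.126744)/3 = -0.431795
T(2,1) = -0.373975 + (-0.373975 − (-0.292160))/3 = -0.401247
T(2,2) = (16·(-0.401247) − (-0.431795)) / 15 = -0.399210
(Column j=1 coincides with Simpson's rule on the same nodes.)

-0.3992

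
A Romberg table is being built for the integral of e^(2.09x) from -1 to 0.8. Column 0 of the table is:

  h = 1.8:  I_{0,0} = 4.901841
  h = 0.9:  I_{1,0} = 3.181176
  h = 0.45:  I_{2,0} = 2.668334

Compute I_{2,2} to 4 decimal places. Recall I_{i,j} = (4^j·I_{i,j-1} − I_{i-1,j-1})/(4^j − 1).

I_{1,1} = 3.181176 + (3.181176 − 4.901841)/3 = 2.607621
I_{2,1} = (4·2.668334 − 3.181176) / 3 = 2.497387
I_{2,2} = (16·2.497387 − 2.607621) / 15 = 2.490038
(Column j=1 coincides with Simpson's rule on the same nodes.)

2.4900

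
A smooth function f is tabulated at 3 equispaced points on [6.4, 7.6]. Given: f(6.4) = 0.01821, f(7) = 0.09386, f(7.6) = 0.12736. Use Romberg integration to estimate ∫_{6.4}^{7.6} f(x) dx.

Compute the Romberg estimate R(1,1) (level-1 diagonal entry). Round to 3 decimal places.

R(0,0) (trapezoid, 1 panel, h=1.2000): 0.08734
R(1,0) (trapezoid, 2 panels, h=0.6000): 0.09999
R(1,1) = 0.09999 + (0.09999 − 0.08734)/3 = 0.10421

0.104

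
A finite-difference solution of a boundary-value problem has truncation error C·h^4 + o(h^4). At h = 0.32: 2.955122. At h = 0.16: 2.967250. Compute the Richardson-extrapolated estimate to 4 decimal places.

Extrapolated value = (16·A(h/2) − A(h)) / (16 − 1)
= (16·2.967250 − 2.955122) / 15
= 44.520878 / 15 = 2.968059

2.9681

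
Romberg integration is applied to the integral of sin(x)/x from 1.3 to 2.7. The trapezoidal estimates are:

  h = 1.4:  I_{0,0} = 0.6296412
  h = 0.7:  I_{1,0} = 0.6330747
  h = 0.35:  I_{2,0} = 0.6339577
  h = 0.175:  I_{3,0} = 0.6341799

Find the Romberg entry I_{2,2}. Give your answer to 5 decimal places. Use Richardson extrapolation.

I_{1,1} = (4·0.6330747 − 0.6296412) / 3 = 0.6342192
I_{2,1} = 0.6339577 + (0.6339577 − 0.6330747)/3 = 0.6342520
I_{2,2} = 0.6342520 + (0.6342520 − 0.6342192)/15 = 0.6342542

0.63425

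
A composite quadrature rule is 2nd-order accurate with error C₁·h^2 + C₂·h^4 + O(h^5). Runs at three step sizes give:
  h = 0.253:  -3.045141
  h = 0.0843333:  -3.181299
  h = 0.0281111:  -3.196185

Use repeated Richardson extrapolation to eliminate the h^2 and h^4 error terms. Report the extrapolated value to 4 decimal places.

First eliminate the h^2 term (factor 3^2 = 9):
  B₁ = (9·(-3.181299) − (-3.045141))/8 = -3.198319
  B₂ = (9·(-3.196185) − (-3.181299))/8 = -3.198046
Then eliminate the h^4 term (factor 3^4 = 81):
  (81·(-3.198046) − (-3.198319))/80 = -3.198043

-3.1980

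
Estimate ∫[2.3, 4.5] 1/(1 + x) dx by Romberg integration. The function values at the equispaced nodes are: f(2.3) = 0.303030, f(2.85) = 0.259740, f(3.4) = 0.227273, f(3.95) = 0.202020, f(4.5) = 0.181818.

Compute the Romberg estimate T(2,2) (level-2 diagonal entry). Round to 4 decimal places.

0.5108

T(0,0) (trapezoid, 1 panel, h=2.2000): 0.533333
T(1,0) (trapezoid, 2 panels, h=1.1000): 0.516667
T(2,0) (trapezoid, 4 panels, h=0.5500): 0.512301
T(1,1) = 0.516667 + (0.516667 − 0.533333)/3 = 0.511112
T(2,1) = 0.512301 + (0.512301 − 0.516667)/3 = 0.510846
T(2,2) = 0.510846 + (0.510846 − 0.511112)/15 = 0.510828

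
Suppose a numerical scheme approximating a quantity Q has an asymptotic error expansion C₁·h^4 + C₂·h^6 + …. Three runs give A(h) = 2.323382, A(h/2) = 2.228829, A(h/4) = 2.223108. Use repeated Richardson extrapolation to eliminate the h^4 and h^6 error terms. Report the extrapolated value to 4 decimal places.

2.2227

First eliminate the h^4 term (factor 2^4 = 16):
  B₁ = (16·2.228829 − 2.323382)/15 = 2.222525
  B₂ = (16·2.223108 − 2.228829)/15 = 2.222727
Then eliminate the h^6 term (factor 2^6 = 64):
  (64·2.222727 − 2.222525)/63 = 2.222730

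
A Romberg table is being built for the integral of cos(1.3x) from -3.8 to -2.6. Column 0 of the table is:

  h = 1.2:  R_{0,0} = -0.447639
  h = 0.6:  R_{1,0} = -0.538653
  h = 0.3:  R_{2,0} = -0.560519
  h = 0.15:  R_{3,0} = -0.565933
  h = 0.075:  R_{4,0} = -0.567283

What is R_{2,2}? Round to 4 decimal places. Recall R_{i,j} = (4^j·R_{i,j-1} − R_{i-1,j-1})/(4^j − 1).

R_{1,1} = -0.538653 + (-0.538653 − (-0.447639))/3 = -0.568991
R_{2,1} = -0.560519 + (-0.560519 − (-0.538653))/3 = -0.567808
R_{2,2} = -0.567808 + (-0.567808 − (-0.568991))/15 = -0.567729

-0.5677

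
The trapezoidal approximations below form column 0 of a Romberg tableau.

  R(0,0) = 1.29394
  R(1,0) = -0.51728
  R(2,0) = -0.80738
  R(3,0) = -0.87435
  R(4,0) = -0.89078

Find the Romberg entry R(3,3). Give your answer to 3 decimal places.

Richardson extrapolation on the trapezoidal column (denominator 4−1=3):
R(1,1) = -0.51728 + (-0.51728 − 1.29394)/3 = -1.12102
R(2,1) = -0.80738 + (-0.80738 − (-0.51728))/3 = -0.90408
R(3,1) = -0.87435 + (-0.87435 − (-0.80738))/3 = -0.89667
R(2,2) = -0.90408 + (-0.90408 − (-1.12102))/15 = -0.88962
R(3,2) = (16·(-0.89667) − (-0.90408)) / 15 = -0.89618
R(3,3) = (64·(-0.89618) − (-0.88962)) / 63 = -0.89628

-0.896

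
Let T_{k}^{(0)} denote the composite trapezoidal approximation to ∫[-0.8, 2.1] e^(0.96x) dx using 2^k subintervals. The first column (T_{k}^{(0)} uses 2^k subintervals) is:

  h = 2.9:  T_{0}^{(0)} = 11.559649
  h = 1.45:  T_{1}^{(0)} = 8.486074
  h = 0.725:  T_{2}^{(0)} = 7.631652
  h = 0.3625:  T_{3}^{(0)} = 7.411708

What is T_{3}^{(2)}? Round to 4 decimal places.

7.3378

Richardson extrapolation on the trapezoidal column (denominator 4−1=3):
T_{2}^{(1)} = 7.631652 + (7.631652 − 8.486074)/3 = 7.346845
T_{3}^{(1)} = 7.411708 + (7.411708 − 7.631652)/3 = 7.338393
T_{3}^{(2)} = (16·7.338393 − 7.346845) / 15 = 7.337830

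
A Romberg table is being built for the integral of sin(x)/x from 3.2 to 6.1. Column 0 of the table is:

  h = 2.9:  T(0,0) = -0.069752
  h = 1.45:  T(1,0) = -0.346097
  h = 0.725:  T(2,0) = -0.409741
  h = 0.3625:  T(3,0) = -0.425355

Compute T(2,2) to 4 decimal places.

T(1,1) = -0.346097 + (-0.346097 − (-0.069752))/3 = -0.438212
T(2,1) = (4·(-0.409741) − (-0.346097)) / 3 = -0.430956
T(2,2) = (16·(-0.430956) − (-0.438212)) / 15 = -0.430472
(Column j=1 coincides with Simpson's rule on the same nodes.)

-0.4305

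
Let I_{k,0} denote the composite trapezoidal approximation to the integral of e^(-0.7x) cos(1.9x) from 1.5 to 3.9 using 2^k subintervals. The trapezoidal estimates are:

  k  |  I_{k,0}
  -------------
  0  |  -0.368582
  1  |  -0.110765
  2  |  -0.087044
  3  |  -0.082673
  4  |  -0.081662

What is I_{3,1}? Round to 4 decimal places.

Richardson extrapolation on the trapezoidal column (denominator 4−1=3):
I_{3,1} = (4·(-0.082673) − (-0.087044)) / 3 = -0.081216

-0.0812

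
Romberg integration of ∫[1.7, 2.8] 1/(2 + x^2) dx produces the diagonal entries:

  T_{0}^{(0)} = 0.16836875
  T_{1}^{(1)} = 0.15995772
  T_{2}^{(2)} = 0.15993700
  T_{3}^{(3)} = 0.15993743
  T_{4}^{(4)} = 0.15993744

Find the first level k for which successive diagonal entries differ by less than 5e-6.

|T_{1}^{(1)} − T_{0}^{(0)}| = 0.00841103 ≥ 5e-6
|T_{2}^{(2)} − T_{1}^{(1)}| = 0.00002072 ≥ 5e-6
|T_{3}^{(3)} − T_{2}^{(2)}| = 0.00000043 < 5e-6

k = 3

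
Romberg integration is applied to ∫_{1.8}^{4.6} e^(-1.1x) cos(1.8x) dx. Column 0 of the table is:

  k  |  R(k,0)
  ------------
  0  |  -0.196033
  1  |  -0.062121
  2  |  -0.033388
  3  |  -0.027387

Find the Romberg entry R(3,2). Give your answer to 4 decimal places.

-0.0255

Richardson extrapolation on the trapezoidal column (denominator 4−1=3):
R(2,1) = (4·(-0.033388) − (-0.062121)) / 3 = -0.023810
R(3,1) = (4·(-0.027387) − (-0.033388)) / 3 = -0.025387
R(3,2) = (16·(-0.025387) − (-0.023810)) / 15 = -0.025492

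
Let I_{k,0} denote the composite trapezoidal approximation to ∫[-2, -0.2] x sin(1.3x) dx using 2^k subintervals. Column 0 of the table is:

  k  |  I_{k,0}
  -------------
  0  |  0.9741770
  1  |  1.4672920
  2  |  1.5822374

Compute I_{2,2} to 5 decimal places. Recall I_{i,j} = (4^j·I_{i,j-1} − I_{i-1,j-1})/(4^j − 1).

1.61981

Richardson extrapolation on the trapezoidal column (denominator 4−1=3):
I_{1,1} = 1.4672920 + (1.4672920 − 0.9741770)/3 = 1.6316637
I_{2,1} = 1.5822374 + (1.5822374 − 1.4672920)/3 = 1.6205525
I_{2,2} = (16·1.6205525 − 1.6316637) / 15 = 1.6198118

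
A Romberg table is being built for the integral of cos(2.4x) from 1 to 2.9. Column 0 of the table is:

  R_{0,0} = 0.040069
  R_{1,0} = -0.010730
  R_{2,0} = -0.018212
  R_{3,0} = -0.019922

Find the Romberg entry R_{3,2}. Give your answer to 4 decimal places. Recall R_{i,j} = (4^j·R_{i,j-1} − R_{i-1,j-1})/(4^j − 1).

-0.0205

R_{2,1} = (4·(-0.018212) − (-0.010730)) / 3 = -0.020706
R_{3,1} = -0.019922 + (-0.019922 − (-0.018212))/3 = -0.020492
R_{3,2} = -0.020492 + (-0.020492 − (-0.020706))/15 = -0.020478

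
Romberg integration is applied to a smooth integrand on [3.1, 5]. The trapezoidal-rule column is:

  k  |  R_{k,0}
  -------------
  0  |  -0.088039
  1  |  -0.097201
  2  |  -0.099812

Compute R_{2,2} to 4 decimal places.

Richardson extrapolation on the trapezoidal column (denominator 4−1=3):
R_{1,1} = -0.097201 + (-0.097201 − (-0.088039))/3 = -0.100255
R_{2,1} = (4·(-0.099812) − (-0.097201)) / 3 = -0.100682
R_{2,2} = (16·(-0.100682) − (-0.100255)) / 15 = -0.100710

-0.1007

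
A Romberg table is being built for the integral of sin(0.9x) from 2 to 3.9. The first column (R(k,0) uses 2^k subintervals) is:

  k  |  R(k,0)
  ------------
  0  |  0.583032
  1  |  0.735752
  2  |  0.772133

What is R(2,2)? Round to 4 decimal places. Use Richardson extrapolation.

R(1,1) = 0.735752 + (0.735752 − 0.583032)/3 = 0.786659
R(2,1) = 0.772133 + (0.772133 − 0.735752)/3 = 0.784260
R(2,2) = (16·0.784260 − 0.786659) / 15 = 0.784100

0.7841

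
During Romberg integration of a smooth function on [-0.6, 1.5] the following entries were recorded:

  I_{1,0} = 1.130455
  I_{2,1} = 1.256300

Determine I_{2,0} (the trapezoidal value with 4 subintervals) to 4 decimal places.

From I_{2,1} = (4·I_{2,0} − I_{1,0})/3, solve for I_{2,0}:
4·I_{2,0} = 3·1.256300 + 1.130455 = 4.899355
I_{2,0} = 1.224839

1.2248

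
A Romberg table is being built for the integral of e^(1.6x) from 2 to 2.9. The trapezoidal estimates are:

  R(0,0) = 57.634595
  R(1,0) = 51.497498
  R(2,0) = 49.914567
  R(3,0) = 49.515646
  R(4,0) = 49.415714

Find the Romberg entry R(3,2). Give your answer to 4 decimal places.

49.3824

Richardson extrapolation on the trapezoidal column (denominator 4−1=3):
R(2,1) = 49.914567 + (49.914567 − 51.497498)/3 = 49.386923
R(3,1) = (4·49.515646 − 49.914567) / 3 = 49.382672
R(3,2) = 49.382672 + (49.382672 − 49.386923)/15 = 49.382389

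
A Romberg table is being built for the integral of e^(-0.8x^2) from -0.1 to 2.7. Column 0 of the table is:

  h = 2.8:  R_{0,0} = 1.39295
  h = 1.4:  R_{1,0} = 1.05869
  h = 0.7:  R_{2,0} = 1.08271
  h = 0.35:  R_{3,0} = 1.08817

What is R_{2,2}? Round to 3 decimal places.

Richardson extrapolation on the trapezoidal column (denominator 4−1=3):
R_{1,1} = 1.05869 + (1.05869 − 1.39295)/3 = 0.94727
R_{2,1} = (4·1.08271 − 1.05869) / 3 = 1.09072
R_{2,2} = (16·1.09072 − 0.94727) / 15 = 1.10028

1.100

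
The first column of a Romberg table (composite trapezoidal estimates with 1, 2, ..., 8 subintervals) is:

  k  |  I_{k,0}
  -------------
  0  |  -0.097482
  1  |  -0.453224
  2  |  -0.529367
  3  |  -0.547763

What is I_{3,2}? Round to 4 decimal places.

I_{2,1} = (4·(-0.529367) − (-0.453224)) / 3 = -0.554748
I_{3,1} = (4·(-0.547763) − (-0.529367)) / 3 = -0.553895
I_{3,2} = -0.553895 + (-0.553895 − (-0.554748))/15 = -0.553838

-0.5538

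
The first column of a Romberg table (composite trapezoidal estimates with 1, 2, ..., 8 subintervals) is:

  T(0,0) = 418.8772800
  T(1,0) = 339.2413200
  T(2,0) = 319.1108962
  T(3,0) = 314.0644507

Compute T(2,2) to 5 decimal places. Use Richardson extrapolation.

312.38107

Richardson extrapolation on the trapezoidal column (denominator 4−1=3):
T(1,1) = (4·339.2413200 − 418.8772800) / 3 = 312.6960000
T(2,1) = 319.1108962 + (319.1108962 − 339.2413200)/3 = 312.4007549
T(2,2) = (16·312.4007549 − 312.6960000) / 15 = 312.3810719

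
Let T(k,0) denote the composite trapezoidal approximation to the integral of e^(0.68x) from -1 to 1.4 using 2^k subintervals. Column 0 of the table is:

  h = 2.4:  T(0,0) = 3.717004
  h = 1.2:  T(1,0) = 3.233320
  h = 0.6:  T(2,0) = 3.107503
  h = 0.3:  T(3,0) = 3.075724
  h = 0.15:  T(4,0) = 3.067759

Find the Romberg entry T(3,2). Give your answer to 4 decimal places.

3.0651

Richardson extrapolation on the trapezoidal column (denominator 4−1=3):
T(2,1) = 3.107503 + (3.107503 − 3.233320)/3 = 3.065564
T(3,1) = 3.075724 + (3.075724 − 3.107503)/3 = 3.065131
T(3,2) = 3.065131 + (3.065131 − 3.065564)/15 = 3.065102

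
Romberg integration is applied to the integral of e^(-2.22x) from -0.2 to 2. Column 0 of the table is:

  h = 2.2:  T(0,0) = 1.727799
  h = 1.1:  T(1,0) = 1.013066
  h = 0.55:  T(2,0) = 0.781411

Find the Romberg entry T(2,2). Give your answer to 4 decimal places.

T(1,1) = (4·1.013066 − 1.727799) / 3 = 0.774822
T(2,1) = 0.781411 + (0.781411 − 1.013066)/3 = 0.704193
T(2,2) = (16·0.704193 − 0.774822) / 15 = 0.699484
(Column j=1 coincides with Simpson's rule on the same nodes.)

0.6995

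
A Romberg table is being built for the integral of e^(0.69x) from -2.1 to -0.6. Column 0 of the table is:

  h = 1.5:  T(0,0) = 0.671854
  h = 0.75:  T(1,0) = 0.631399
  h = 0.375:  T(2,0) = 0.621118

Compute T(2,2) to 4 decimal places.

0.6177

Richardson extrapolation on the trapezoidal column (denominator 4−1=3):
T(1,1) = 0.631399 + (0.631399 − 0.671854)/3 = 0.617914
T(2,1) = 0.621118 + (0.621118 − 0.631399)/3 = 0.617691
T(2,2) = 0.617691 + (0.617691 − 0.617914)/15 = 0.617676
(Column j=1 coincides with Simpson's rule on the same nodes.)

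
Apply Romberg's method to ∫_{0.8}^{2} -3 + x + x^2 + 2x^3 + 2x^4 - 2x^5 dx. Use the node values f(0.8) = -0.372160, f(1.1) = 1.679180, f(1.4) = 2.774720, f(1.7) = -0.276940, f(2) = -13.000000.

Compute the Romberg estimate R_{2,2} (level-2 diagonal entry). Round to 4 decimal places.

R_{0,0} (trapezoid, 1 panel, h=1.2000): -8.023296
R_{1,0} (trapezoid, 2 panels, h=0.6000): -2.346816
R_{2,0} (trapezoid, 4 panels, h=0.3000): -0.752736
R_{1,1} = -2.346816 + (-2.346816 − (-8.023296))/3 = -0.454656
R_{2,1} = -0.752736 + (-0.752736 − (-2.346816))/3 = -0.221376
R_{2,2} = -0.221376 + (-0.221376 − (-0.454656))/15 = -0.205824

-0.2058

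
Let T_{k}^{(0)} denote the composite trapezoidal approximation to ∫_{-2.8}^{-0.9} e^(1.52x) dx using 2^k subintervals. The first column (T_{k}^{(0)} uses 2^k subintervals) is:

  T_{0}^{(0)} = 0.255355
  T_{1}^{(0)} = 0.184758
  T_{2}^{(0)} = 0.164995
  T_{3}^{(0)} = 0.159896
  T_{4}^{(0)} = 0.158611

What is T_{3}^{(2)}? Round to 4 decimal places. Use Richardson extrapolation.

T_{2}^{(1)} = (4·0.164995 − 0.184758) / 3 = 0.158407
T_{3}^{(1)} = (4·0.159896 − 0.164995) / 3 = 0.158196
T_{3}^{(2)} = 0.158196 + (0.158196 − 0.158407)/15 = 0.158182

0.1582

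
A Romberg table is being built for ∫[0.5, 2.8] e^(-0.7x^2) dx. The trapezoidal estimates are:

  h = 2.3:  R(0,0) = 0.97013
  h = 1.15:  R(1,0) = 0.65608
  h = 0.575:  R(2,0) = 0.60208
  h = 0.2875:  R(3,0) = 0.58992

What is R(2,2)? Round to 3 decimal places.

0.586

R(1,1) = 0.65608 + (0.65608 − 0.97013)/3 = 0.55140
R(2,1) = (4·0.60208 − 0.65608) / 3 = 0.58408
R(2,2) = (16·0.58408 − 0.55140) / 15 = 0.58626
(Column j=1 coincides with Simpson's rule on the same nodes.)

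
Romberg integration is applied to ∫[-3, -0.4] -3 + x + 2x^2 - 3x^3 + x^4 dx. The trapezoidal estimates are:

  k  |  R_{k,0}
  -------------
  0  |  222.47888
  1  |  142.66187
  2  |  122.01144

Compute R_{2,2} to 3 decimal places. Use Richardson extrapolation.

Richardson extrapolation on the trapezoidal column (denominator 4−1=3):
R_{1,1} = 142.66187 + (142.66187 − 222.47888)/3 = 116.05620
R_{2,1} = 122.01144 + (122.01144 − 142.66187)/3 = 115.12796
R_{2,2} = (16·115.12796 − 116.05620) / 15 = 115.06608

115.066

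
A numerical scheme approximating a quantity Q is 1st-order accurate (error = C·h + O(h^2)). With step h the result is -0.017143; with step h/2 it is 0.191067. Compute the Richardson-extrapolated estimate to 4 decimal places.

Extrapolated value = (2·A(h/2) − A(h)) / (2 − 1)
= (2·0.191067 − (-0.017143)) / 1
= 0.399277 / 1 = 0.399277

0.3993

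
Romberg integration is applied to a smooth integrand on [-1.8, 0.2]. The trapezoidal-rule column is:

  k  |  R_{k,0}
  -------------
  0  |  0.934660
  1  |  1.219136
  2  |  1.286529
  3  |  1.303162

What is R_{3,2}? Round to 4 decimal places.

1.3087

Richardson extrapolation on the trapezoidal column (denominator 4−1=3):
R_{2,1} = (4·1.286529 − 1.219136) / 3 = 1.308993
R_{3,1} = (4·1.303162 − 1.286529) / 3 = 1.308706
R_{3,2} = (16·1.308706 − 1.308993) / 15 = 1.308687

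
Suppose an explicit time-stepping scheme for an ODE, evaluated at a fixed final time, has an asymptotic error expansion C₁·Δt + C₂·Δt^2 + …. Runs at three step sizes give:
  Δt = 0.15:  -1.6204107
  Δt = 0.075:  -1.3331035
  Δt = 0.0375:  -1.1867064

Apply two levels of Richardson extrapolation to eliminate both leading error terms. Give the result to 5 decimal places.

-1.03848

First eliminate the Δt term (factor 2^1 = 2):
  B₁ = (2·(-1.3331035) − (-1.6204107))/1 = -1.0457963
  B₂ = (2·(-1.1867064) − (-1.3331035))/1 = -1.0403093
Then eliminate the Δt^2 term (factor 2^2 = 4):
  (4·(-1.0403093) − (-1.0457963))/3 = -1.0384803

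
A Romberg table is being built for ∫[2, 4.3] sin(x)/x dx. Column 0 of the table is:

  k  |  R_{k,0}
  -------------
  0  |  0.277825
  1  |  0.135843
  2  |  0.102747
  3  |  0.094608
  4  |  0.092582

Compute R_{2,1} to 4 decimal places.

Richardson extrapolation on the trapezoidal column (denominator 4−1=3):
R_{2,1} = (4·0.102747 − 0.135843) / 3 = 0.091715

0.0917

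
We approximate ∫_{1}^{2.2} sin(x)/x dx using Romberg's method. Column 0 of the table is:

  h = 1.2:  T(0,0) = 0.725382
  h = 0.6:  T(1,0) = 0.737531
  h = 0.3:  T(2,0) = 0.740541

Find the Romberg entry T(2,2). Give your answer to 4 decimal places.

0.7415

T(1,1) = (4·0.737531 − 0.725382) / 3 = 0.741581
T(2,1) = (4·0.740541 − 0.737531) / 3 = 0.741544
T(2,2) = (16·0.741544 − 0.741581) / 15 = 0.741542
(Column j=1 coincides with Simpson's rule on the same nodes.)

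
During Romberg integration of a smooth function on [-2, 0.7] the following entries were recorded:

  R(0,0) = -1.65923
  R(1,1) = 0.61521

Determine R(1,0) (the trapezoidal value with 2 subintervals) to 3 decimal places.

From R(1,1) = (4·R(1,0) − R(0,0))/3, solve for R(1,0):
4·R(1,0) = 3·0.61521 + (-1.65923) = 0.18640
R(1,0) = 0.04660

0.047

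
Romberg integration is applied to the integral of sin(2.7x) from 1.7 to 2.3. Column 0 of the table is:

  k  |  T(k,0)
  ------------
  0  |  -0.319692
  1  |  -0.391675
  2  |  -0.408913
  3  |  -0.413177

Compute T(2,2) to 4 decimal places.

-0.4146

Richardson extrapolation on the trapezoidal column (denominator 4−1=3):
T(1,1) = -0.391675 + (-0.391675 − (-0.319692))/3 = -0.415669
T(2,1) = -0.408913 + (-0.408913 − (-0.391675))/3 = -0.414659
T(2,2) = (16·(-0.414659) − (-0.415669)) / 15 = -0.414592
(Column j=1 coincides with Simpson's rule on the same nodes.)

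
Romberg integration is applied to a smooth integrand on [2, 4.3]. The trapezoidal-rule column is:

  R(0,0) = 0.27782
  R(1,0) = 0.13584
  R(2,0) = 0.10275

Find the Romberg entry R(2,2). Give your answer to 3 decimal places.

R(1,1) = 0.13584 + (0.13584 − 0.27782)/3 = 0.08851
R(2,1) = 0.10275 + (0.10275 − 0.13584)/3 = 0.09172
R(2,2) = (16·0.09172 − 0.08851) / 15 = 0.09193

0.092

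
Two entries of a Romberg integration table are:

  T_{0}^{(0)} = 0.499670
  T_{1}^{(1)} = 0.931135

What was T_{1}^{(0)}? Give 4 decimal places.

From T_{1}^{(1)} = (4·T_{1}^{(0)} − T_{0}^{(0)})/3, solve for T_{1}^{(0)}:
4·T_{1}^{(0)} = 3·0.931135 + 0.499670 = 3.293075
T_{1}^{(0)} = 0.823269

0.8233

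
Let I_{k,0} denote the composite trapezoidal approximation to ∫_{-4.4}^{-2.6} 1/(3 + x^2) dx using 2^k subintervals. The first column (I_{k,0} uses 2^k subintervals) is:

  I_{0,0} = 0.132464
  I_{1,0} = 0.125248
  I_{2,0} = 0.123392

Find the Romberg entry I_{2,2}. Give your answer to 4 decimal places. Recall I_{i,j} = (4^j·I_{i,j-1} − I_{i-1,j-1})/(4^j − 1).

0.1228

Richardson extrapolation on the trapezoidal column (denominator 4−1=3):
I_{1,1} = (4·0.125248 − 0.132464) / 3 = 0.122843
I_{2,1} = (4·0.123392 − 0.125248) / 3 = 0.122773
I_{2,2} = 0.122773 + (0.122773 − 0.122843)/15 = 0.122768
(Column j=1 coincides with Simpson's rule on the same nodes.)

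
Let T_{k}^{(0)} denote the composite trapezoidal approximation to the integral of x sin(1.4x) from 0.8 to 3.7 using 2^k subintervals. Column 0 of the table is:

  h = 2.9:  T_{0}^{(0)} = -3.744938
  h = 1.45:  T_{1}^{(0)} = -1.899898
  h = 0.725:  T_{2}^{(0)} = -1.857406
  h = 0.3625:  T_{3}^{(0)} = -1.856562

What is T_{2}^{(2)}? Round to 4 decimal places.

-1.8805

Richardson extrapolation on the trapezoidal column (denominator 4−1=3):
T_{1}^{(1)} = (4·(-1.899898) − (-3.744938)) / 3 = -1.284885
T_{2}^{(1)} = -1.857406 + (-1.857406 − (-1.899898))/3 = -1.843242
T_{2}^{(2)} = (16·(-1.843242) − (-1.284885)) / 15 = -1.880466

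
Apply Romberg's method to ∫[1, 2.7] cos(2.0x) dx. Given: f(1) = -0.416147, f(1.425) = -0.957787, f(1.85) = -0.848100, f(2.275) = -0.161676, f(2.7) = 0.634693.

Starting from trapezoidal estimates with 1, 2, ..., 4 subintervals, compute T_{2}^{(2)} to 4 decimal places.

-0.8400

T_{0}^{(0)} (trapezoid, 1 panel, h=1.7000): 0.185764
T_{1}^{(0)} (trapezoid, 2 panels, h=0.8500): -0.628003
T_{2}^{(0)} (trapezoid, 4 panels, h=0.4250): -0.789773
T_{1}^{(1)} = -0.628003 + (-0.628003 − 0.185764)/3 = -0.899259
T_{2}^{(1)} = -0.789773 + (-0.789773 − (-0.628003))/3 = -0.843696
T_{2}^{(2)} = -0.843696 + (-0.843696 − (-0.899259))/15 = -0.839992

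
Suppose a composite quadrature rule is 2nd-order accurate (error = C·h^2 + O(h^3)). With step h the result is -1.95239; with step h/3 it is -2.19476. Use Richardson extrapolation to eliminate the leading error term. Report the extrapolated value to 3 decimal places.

-2.225

The leading error scales as h^2; refining by a factor of 3 reduces it by 3^2 = 9.
Extrapolated value = (9·A(h/3) − A(h)) / (9 − 1)
= (9·(-2.19476) − (-1.95239)) / 8
= -17.80045 / 8 = -2.22506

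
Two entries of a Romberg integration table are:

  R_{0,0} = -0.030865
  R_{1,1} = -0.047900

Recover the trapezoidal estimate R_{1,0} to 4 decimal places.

From R_{1,1} = (4·R_{1,0} − R_{0,0})/3, solve for R_{1,0}:
4·R_{1,0} = 3·(-0.047900) + (-0.030865) = -0.174565
R_{1,0} = -0.043641

-0.0436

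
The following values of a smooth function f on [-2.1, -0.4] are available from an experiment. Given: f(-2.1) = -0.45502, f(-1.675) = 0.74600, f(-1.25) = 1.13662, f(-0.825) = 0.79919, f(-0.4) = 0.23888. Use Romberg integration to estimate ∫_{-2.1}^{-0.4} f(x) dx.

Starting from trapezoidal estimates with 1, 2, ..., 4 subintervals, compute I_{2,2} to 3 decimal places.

1.163

I_{0,0} (trapezoid, 1 panel, h=1.7000): -0.18372
I_{1,0} (trapezoid, 2 panels, h=0.8500): 0.87427
I_{2,0} (trapezoid, 4 panels, h=0.4250): 1.09384
I_{1,1} = 0.87427 + (0.87427 − (-0.18372))/3 = 1.22693
I_{2,1} = 1.09384 + (1.09384 − 0.87427)/3 = 1.16703
I_{2,2} = 1.16703 + (1.16703 − 1.22693)/15 = 1.16304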